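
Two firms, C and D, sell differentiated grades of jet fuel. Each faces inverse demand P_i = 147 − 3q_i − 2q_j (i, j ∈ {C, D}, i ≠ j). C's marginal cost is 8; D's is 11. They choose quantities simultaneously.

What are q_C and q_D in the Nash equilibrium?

Firm C's profit: π = q_C(147 − 3q_C − 2q_D) − 8q_C.
∂π/∂q_C = 139 − 6q_C − 2q_D = 0 ⇒ q_C = 139/6 − (1/3)q_D.
Similarly q_D = 68/3 − (1/3)q_C.
Substituting the second reaction function into the first: q_C = 139/6 − (1/3)(68/3 − (1/3)q_C), which gives (8/9)q_C = 281/18 ⇒ q_C = 17.5625.
Then q_D = 68/3 − (1/3)·17.5625 = 16.8125.

17.5625, 16.8125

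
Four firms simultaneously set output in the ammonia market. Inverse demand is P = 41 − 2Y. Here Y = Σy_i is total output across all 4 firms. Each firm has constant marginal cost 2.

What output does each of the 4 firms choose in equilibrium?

3.9

A representative firm's profit is π_i = y_i(41 − 2Y) − 2y_i, with Y = y_i + Σ_{j≠i} y_j.
First-order condition: 39 − 4y_i − 2Σ_{j≠i} y_j = 0.
With identical firms, set every y_j = y: then 39 − 4y − 6y = 0, i.e. y = 39/10 = 3.9.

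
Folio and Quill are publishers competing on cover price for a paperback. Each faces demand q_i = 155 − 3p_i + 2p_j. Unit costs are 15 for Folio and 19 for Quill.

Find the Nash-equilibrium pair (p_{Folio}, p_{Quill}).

Folio's profit: π = (p_{Folio} − 15)(155 − 3p_{Folio} + 2p_{Quill}).
∂π/∂p_{Folio} = 200 − 6p_{Folio} + 2p_{Quill} = 0 ⇒ p_{Folio} = 100/3 + (1/3)p_{Quill}.
Similarly p_{Quill} = 106/3 + (1/3)p_{Folio}.
Solving the two reaction functions simultaneously: (1 − (1/3)(1/3))p_{Folio} = 100/3 + (1/3)·(106/3), so (8/9)p_{Folio} = 406/9 and p_{Folio} = 50.75.
Then p_{Quill} = 106/3 + (1/3)·50.75 = 52.25.

50.75, 52.25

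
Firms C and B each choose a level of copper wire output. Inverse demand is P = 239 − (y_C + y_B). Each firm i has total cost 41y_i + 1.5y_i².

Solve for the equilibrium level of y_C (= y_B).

33

Firm C's profit: π = y_C(239 − (y_C + y_B)) − 41y_C − 1.5y_C².
∂π/∂y_C = 198 − 5y_C − y_B = 0, so y_C = 39.6 − 0.2y_B.
By symmetry y_B = y_C; substituting into the reaction function, 1.2y_C = 39.6 and y_C = 33.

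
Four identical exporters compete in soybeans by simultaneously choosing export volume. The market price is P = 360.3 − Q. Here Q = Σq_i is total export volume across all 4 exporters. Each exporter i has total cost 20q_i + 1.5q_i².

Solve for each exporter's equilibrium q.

42.5375

A representative exporter's profit is π_i = q_i(360.3 − Q) − 20q_i − 1.5q_i², with Q = q_i + Σ_{j≠i} q_j.
First-order condition: 340.3 − 5q_i − Σ_{j≠i} q_j = 0.
In a symmetric equilibrium every exporter chooses the same q, so Σ_{j≠i} q_j = 3q. The condition becomes 340.3 − 8q = 0, giving q = 340.3/8 = 42.5375.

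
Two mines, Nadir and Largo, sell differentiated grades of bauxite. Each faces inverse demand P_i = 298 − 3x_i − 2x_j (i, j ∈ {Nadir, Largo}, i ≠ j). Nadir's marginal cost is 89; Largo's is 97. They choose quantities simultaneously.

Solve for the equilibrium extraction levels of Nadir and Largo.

Mine Nadir's profit: π = x_{Nadir}(298 − 3x_{Nadir} − 2x_{Largo}) − 89x_{Nadir}.
∂π/∂x_{Nadir} = 209 − 6x_{Nadir} − 2x_{Largo} = 0 ⇒ x_{Nadir} = 209/6 − (1/3)x_{Largo}.
Similarly x_{Largo} = 33.5 − (1/3)x_{Nadir}.
Substituting the second reaction function into the first: x_{Nadir} = 209/6 − (1/3)(33.5 − (1/3)x_{Nadir}), which gives (8/9)x_{Nadir} = 71/3 ⇒ x_{Nadir} = 26.625.
Then x_{Largo} = 33.5 − (1/3)·26.625 = 24.625.

26.625, 24.625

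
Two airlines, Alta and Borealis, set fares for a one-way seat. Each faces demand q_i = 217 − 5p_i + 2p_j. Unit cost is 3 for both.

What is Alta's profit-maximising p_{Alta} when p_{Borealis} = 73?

Alta's profit: π = (p_{Alta} − 3)(217 − 5p_{Alta} + 2p_{Borealis}).
∂π/∂p_{Alta} = 232 − 10p_{Alta} + 2p_{Borealis} = 0 ⇒ p_{Alta} = 23.2 + 0.2p_{Borealis}.
At p_{Borealis} = 73: p_{Alta} = 23.2 + 0.2·73 = 37.8.

37.8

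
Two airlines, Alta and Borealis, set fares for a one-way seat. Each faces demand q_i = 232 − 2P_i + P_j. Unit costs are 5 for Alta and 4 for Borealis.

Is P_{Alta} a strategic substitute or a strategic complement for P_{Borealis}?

Alta's profit: π = (P_{Alta} − 5)(232 − 2P_{Alta} + P_{Borealis}).
∂π/∂P_{Alta} = 242 − 4P_{Alta} + P_{Borealis} = 0 ⇒ P_{Alta} = 60.5 + 0.25P_{Borealis}.
The best-response slope dP_{Alta}/dP_{Borealis} = 0.25 > 0: the reaction function is upward-sloping, so the choices are strategic complements.

strategic complements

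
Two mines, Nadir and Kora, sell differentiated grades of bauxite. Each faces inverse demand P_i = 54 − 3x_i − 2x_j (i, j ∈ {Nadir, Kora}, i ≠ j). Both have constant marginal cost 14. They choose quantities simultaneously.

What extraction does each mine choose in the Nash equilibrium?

Mine Nadir's profit: π = x_{Nadir}(54 − 3x_{Nadir} − 2x_{Kora}) − 14x_{Nadir}.
∂π/∂x_{Nadir} = 40 − 6x_{Nadir} − 2x_{Kora} = 0 ⇒ x_{Nadir} = 20/3 − (1/3)x_{Kora}.
By symmetry x_{Kora} = x_{Nadir}; substituting into the reaction function, (4/3)x_{Nadir} = 20/3 and x_{Nadir} = 5.

5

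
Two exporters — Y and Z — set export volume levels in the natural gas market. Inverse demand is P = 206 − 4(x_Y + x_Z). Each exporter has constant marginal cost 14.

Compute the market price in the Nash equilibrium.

78

Exporter Y's profit: π = x_Y(206 − 4(x_Y + x_Z)) − 14x_Y.
∂π/∂x_Y = 192 − 8x_Y − 4x_Z = 0, so x_Y = 24 − 0.5x_Z.
By symmetry x_Z = x_Y; substituting into the reaction function, 1.5x_Y = 24 and x_Y = 16.
Equilibrium price: P = 206 − 4·32 = 78.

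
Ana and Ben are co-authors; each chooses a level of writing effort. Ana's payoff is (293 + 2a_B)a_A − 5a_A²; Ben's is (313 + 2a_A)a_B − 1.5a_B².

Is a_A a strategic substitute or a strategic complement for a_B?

Expanding Ana's payoff: 293a_A + 2a_Ba_A − 5a_A².
∂π/∂a_A = 293 + 2a_B − 10a_A = 0, so a_A = 29.3 + 0.2a_B.
The best-response slope da_A/da_B = 0.2 > 0: the reaction function is upward-sloping, so the choices are strategic complements.

strategic complements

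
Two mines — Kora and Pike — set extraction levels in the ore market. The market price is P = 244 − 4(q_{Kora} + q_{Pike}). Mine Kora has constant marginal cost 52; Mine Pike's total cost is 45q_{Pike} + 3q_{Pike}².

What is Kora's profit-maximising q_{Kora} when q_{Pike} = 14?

Mine Kora's profit: π = q_{Kora}(244 − 4(q_{Kora} + q_{Pike})) − 52q_{Kora}.
∂π/∂q_{Kora} = 192 − 8q_{Kora} − 4q_{Pike} = 0, so q_{Kora} = 24 − 0.5q_{Pike}.
At q_{Pike} = 14: q_{Kora} = 24 − 0.5·14 = 17.

17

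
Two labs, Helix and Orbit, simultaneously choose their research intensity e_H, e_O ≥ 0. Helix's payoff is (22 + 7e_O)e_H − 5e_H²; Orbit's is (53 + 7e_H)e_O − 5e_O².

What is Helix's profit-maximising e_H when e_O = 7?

Expanding Helix's payoff: 22e_H + 7e_Oe_H − 5e_H².
∂π/∂e_H = 22 + 7e_O − 10e_H = 0, so e_H = 2.2 + 0.7e_O.
At e_O = 7: e_H = 2.2 + 0.7·7 = 7.1.

7.1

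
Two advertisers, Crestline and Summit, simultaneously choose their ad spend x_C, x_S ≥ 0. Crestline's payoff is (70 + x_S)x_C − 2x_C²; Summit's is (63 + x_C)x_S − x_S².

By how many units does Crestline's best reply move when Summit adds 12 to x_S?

Expanding Crestline's payoff: 70x_C + x_Sx_C − 2x_C².
∂π/∂x_C = 70 + x_S − 4x_C = 0, so x_C = 17.5 + 0.25x_S.
The reaction-function slope is 0.25, so a 12-unit rise in x_S moves x_C by 0.25 × 12 = 3. Crestline's best response rises — the actions are strategic complements.

3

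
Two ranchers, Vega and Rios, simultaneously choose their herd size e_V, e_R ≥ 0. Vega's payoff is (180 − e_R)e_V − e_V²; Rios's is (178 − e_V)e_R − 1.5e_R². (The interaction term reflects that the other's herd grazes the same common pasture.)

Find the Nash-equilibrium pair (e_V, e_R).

Expanding Vega's payoff: 180e_V − e_Re_V − e_V².
∂π/∂e_V = 180 − e_R − 2e_V = 0, so e_V = 90 − 0.5e_R.
Likewise for Rios: e_R = 178/3 − (1/3)e_V.
Solving the two reaction functions simultaneously: (1 − (−0.5)(−1/3))e_V = 90 − 0.5·(178/3), so (5/6)e_V = 181/3 and e_V = 72.4.
Then e_R = 178/3 − (1/3)·72.4 = 35.2.

72.4, 35.2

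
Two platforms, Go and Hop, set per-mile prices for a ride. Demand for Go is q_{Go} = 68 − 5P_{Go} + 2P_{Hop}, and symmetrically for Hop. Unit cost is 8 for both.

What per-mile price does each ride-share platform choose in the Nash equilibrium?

13.5

Go's profit: π = (P_{Go} − 8)(68 − 5P_{Go} + 2P_{Hop}).
∂π/∂P_{Go} = 108 − 10P_{Go} + 2P_{Hop} = 0 ⇒ P_{Go} = 10.8 + 0.2P_{Hop}.
By symmetry P_{Hop} = P_{Go}; substituting into the reaction function, 0.8P_{Go} = 10.8 and P_{Go} = 13.5.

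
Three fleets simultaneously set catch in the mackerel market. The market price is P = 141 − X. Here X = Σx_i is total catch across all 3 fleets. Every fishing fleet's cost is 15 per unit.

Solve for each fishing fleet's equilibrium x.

31.5

A representative fishing fleet's profit is π_i = x_i(141 − X) − 15x_i, with X = x_i + Σ_{j≠i} x_j.
First-order condition: 126 − 2x_i − Σ_{j≠i} x_j = 0.
Imposing symmetry (x_j = x for all j) turns Σ_{j≠i} x_j into 2x, so 126 = 4x and x = 31.5.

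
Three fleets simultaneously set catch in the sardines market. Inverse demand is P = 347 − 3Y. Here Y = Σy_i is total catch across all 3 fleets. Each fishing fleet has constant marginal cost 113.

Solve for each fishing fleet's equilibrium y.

A representative fishing fleet's profit is π_i = y_i(347 − 3Y) − 113y_i, with Y = y_i + Σ_{j≠i} y_j.
First-order condition: 234 − 6y_i − 3Σ_{j≠i} y_j = 0.
Imposing symmetry (y_j = y for all j) turns Σ_{j≠i} y_j into 2y, so 234 = 12y and y = 19.5.

19.5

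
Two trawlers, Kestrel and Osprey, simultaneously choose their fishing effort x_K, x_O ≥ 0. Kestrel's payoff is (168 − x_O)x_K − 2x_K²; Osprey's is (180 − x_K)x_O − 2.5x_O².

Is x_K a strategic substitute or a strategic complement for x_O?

strategic substitutes

Expanding Kestrel's payoff: 168x_K − x_Ox_K − 2x_K².
∂π/∂x_K = 168 − x_O − 4x_K = 0, so x_K = 42 − 0.25x_O.
The best-response slope dx_K/dx_O = −0.25 < 0: the reaction function is downward-sloping, so the choices are strategic substitutes.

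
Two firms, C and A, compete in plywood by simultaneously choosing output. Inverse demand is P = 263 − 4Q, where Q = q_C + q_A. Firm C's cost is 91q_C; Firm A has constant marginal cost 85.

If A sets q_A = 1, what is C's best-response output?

21

Firm C's profit: π = q_C(263 − 4(q_C + q_A)) − 91q_C.
∂π/∂q_C = 172 − 8q_C − 4q_A = 0, so q_C = 21.5 − 0.5q_A.
At q_A = 1: q_C = 21.5 − 0.5·1 = 21.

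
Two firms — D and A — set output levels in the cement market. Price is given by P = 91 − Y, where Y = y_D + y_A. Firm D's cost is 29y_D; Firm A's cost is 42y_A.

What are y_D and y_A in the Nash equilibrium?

Firm D's profit: π = y_D(91 − (y_D + y_A)) − 29y_D.
∂π/∂y_D = 62 − 2y_D − y_A = 0, so y_D = 31 − 0.5y_A.
By the same steps for A: y_A = 24.5 − 0.5y_D.
Plugging y_A into D's best response: y_D = 31 − 0.5(24.5 − 0.5y_D) ⇒ 0.75y_D = 18.75, so y_D = 25.
Then y_A = 24.5 − 0.5·25 = 12.

25, 12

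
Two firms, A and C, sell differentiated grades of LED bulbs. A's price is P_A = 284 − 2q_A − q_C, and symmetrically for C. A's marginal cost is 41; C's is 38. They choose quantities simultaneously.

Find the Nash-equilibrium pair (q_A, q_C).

Firm A's profit: π = q_A(284 − 2q_A − q_C) − 41q_A.
∂π/∂q_A = 243 − 4q_A − q_C = 0 ⇒ q_A = 60.75 − 0.25q_C.
Similarly q_C = 61.5 − 0.25q_A.
Solving the two reaction functions simultaneously: (1 − (−0.25)(−0.25))q_A = 60.75 − 0.25·61.5, so 0.9375q_A = 45.375 and q_A = 48.4.
Then q_C = 61.5 − 0.25·48.4 = 49.4.

48.4, 49.4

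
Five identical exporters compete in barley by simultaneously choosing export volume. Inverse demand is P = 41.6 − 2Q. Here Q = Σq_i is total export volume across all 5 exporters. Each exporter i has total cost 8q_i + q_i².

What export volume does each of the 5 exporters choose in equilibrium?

A representative exporter's profit is π_i = q_i(41.6 − 2Q) − 8q_i − q_i², with Q = q_i + Σ_{j≠i} q_j.
First-order condition: 33.6 − 6q_i − 2Σ_{j≠i} q_j = 0.
In a symmetric equilibrium every exporter chooses the same q, so Σ_{j≠i} q_j = 4q. The condition becomes 33.6 − 14q = 0, giving q = 33.6/14 = 2.4.

2.4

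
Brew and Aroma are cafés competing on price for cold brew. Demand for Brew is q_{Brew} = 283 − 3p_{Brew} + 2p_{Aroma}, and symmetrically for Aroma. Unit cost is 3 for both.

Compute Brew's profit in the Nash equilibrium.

Brew's profit: π = (p_{Brew} − 3)(283 − 3p_{Brew} + 2p_{Aroma}).
∂π/∂p_{Brew} = 292 − 6p_{Brew} + 2p_{Aroma} = 0 ⇒ p_{Brew} = 146/3 + (1/3)p_{Aroma}.
By symmetry p_{Aroma} = p_{Brew}; substituting into the reaction function, (2/3)p_{Brew} = 146/3 and p_{Brew} = 73.
q_{Brew} = 283 − 3·73 + 2·73 = 210.
Profit = (73 − 3)·210 = 14700.

14700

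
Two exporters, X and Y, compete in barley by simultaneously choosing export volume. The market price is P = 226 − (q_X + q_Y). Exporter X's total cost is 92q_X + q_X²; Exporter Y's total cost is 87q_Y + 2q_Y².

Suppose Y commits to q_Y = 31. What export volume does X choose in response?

25.75

Exporter X's profit: π = q_X(226 − (q_X + q_Y)) − 92q_X − q_X².
∂π/∂q_X = 134 − 4q_X − q_Y = 0, so q_X = 33.5 − 0.25q_Y.
At q_Y = 31: q_X = 33.5 − 0.25·31 = 25.75.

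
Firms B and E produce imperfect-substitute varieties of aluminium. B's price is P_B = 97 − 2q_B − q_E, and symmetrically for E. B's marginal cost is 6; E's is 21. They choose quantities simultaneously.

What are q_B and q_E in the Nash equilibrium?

Firm B's profit: π = q_B(97 − 2q_B − q_E) − 6q_B.
∂π/∂q_B = 91 − 4q_B − q_E = 0 ⇒ q_B = 22.75 − 0.25q_E.
Similarly q_E = 19 − 0.25q_B.
Substituting the second reaction function into the first: q_B = 22.75 − 0.25(19 − 0.25q_B), which gives 0.9375q_B = 18 ⇒ q_B = 19.2.
Then q_E = 19 − 0.25·19.2 = 14.2.

19.2, 14.2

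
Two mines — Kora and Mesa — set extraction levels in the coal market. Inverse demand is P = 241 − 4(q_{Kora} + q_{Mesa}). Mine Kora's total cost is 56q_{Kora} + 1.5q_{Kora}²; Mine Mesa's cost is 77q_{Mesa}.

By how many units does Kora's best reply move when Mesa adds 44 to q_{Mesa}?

Mine Kora's profit: π = q_{Kora}(241 − 4(q_{Kora} + q_{Mesa})) − 56q_{Kora} − 1.5q_{Kora}².
∂π/∂q_{Kora} = 185 − 11q_{Kora} − 4q_{Mesa} = 0, so q_{Kora} = 185/11 − (4/11)q_{Mesa}.
The reaction-function slope is −4/11, so a 44-unit rise in q_{Mesa} moves q_{Kora} by −4/11 × 44 = −16. Kora's best response falls — the actions are strategic substitutes.

-16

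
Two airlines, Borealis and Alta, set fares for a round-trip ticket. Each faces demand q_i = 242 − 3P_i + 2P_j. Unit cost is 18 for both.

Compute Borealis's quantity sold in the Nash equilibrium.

168

Borealis's profit: π = (P_{Borealis} − 18)(242 − 3P_{Borealis} + 2P_{Alta}).
∂π/∂P_{Borealis} = 296 − 6P_{Borealis} + 2P_{Alta} = 0 ⇒ P_{Borealis} = 148/3 + (1/3)P_{Alta}.
The game is symmetric, so in equilibrium P_{Alta} = P_{Borealis}: the reaction function gives (2/3)P_{Borealis} = 148/3, hence P_{Borealis} = 74.
q_{Borealis} = 242 − 3·74 + 2·74 = 168.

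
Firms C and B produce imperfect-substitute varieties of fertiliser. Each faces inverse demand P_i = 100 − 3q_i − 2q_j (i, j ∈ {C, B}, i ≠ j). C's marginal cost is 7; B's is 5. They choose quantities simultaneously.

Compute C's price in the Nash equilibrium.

Firm C's profit: π = q_C(100 − 3q_C − 2q_B) − 7q_C.
∂π/∂q_C = 93 − 6q_C − 2q_B = 0 ⇒ q_C = 15.5 − (1/3)q_B.
Similarly q_B = 95/6 − (1/3)q_C.
Substituting the second reaction function into the first: q_C = 15.5 − (1/3)(95/6 − (1/3)q_C), which gives (8/9)q_C = 92/9 ⇒ q_C = 11.5.
Then q_B = 95/6 − (1/3)·11.5 = 12.
P_C = 100 − 3·11.5 − 2·12 = 41.5.

41.5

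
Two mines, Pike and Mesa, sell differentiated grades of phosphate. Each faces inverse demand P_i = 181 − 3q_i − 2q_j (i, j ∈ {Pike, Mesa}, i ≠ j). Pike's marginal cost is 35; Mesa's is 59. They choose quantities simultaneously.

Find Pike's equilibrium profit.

Mine Pike's profit: π = q_{Pike}(181 − 3q_{Pike} − 2q_{Mesa}) − 35q_{Pike}.
∂π/∂q_{Pike} = 146 − 6q_{Pike} − 2q_{Mesa} = 0 ⇒ q_{Pike} = 73/3 − (1/3)q_{Mesa}.
Similarly q_{Mesa} = 61/3 − (1/3)q_{Pike}.
Plugging q_{Mesa} into Pike's best response: q_{Pike} = 73/3 − (1/3)(61/3 − (1/3)q_{Pike}) ⇒ (8/9)q_{Pike} = 158/9, so q_{Pike} = 19.75.
Then q_{Mesa} = 61/3 − (1/3)·19.75 = 13.75.
P_{Pike} = 181 − 3·19.75 − 2·13.75 = 94.25.
Profit = (94.25 − 35)·19.75 = 1170.1875.

1170.1875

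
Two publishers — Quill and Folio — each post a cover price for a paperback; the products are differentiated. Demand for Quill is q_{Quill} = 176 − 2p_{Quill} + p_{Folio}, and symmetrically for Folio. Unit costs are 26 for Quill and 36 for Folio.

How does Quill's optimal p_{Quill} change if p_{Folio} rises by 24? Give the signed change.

Quill's profit: π = (p_{Quill} − 26)(176 − 2p_{Quill} + p_{Folio}).
∂π/∂p_{Quill} = 228 − 4p_{Quill} + p_{Folio} = 0 ⇒ p_{Quill} = 57 + 0.25p_{Folio}.
The reaction-function slope is 0.25, so a 24-unit rise in p_{Folio} moves p_{Quill} by 0.25 × 24 = 6. Quill's best response rises — the actions are strategic complements.

6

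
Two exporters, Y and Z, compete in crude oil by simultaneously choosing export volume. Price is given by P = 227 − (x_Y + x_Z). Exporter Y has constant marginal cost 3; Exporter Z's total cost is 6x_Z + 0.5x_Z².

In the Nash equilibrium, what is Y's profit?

Exporter Y's profit: π = x_Y(227 − (x_Y + x_Z)) − 3x_Y.
∂π/∂x_Y = 224 − 2x_Y − x_Z = 0, so x_Y = 112 − 0.5x_Z.
For Z: ∂π/∂x_Z = 221 − 3x_Z − x_Y = 0 ⇒ x_Z = 221/3 − (1/3)x_Y.
Substituting the second reaction function into the first: x_Y = 112 − 0.5(221/3 − (1/3)x_Y), which gives (5/6)x_Y = 451/6 ⇒ x_Y = 90.2.
Then x_Z = 221/3 − (1/3)·90.2 = 43.6.
Price P = 227 − 133.8 = 93.2.
Y's profit: (93.2 − 3)·90.2 = 8136.04.

8136.04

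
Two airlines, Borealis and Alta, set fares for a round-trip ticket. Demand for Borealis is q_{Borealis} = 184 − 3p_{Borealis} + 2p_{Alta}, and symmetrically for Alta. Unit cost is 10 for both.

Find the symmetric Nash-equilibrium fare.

53.5

Borealis's profit: π = (p_{Borealis} − 10)(184 − 3p_{Borealis} + 2p_{Alta}).
∂π/∂p_{Borealis} = 214 − 6p_{Borealis} + 2p_{Alta} = 0 ⇒ p_{Borealis} = 107/3 + (1/3)p_{Alta}.
The game is symmetric, so in equilibrium p_{Alta} = p_{Borealis}: the reaction function gives (2/3)p_{Borealis} = 107/3, hence p_{Borealis} = 53.5.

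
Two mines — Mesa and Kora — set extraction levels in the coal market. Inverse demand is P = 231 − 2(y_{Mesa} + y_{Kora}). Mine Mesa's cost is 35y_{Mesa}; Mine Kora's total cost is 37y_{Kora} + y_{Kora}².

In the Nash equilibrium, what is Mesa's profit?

Mine Mesa's profit: π = y_{Mesa}(231 − 2(y_{Mesa} + y_{Kora})) − 35y_{Mesa}.
∂π/∂y_{Mesa} = 196 − 4y_{Mesa} − 2y_{Kora} = 0, so y_{Mesa} = 49 − 0.5y_{Kora}.
For Kora: ∂π/∂y_{Kora} = 194 − 6y_{Kora} − 2y_{Mesa} = 0 ⇒ y_{Kora} = 97/3 − (1/3)y_{Mesa}.
Plugging y_{Kora} into Mesa's best response: y_{Mesa} = 49 − 0.5(97/3 − (1/3)y_{Mesa}) ⇒ (5/6)y_{Mesa} = 197/6, so y_{Mesa} = 39.4.
Then y_{Kora} = 97/3 − (1/3)·39.4 = 19.2.
Price P = 231 − 2·58.6 = 113.8.
Mesa's profit: (113.8 − 35)·39.4 = 3104.72.

3104.72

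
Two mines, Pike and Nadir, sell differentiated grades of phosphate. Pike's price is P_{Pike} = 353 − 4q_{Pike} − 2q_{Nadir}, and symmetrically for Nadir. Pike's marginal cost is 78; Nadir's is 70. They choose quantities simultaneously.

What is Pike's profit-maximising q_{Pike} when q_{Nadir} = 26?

Mine Pike's profit: π = q_{Pike}(353 − 4q_{Pike} − 2q_{Nadir}) − 78q_{Pike}.
∂π/∂q_{Pike} = 275 − 8q_{Pike} − 2q_{Nadir} = 0 ⇒ q_{Pike} = 34.375 − 0.25q_{Nadir}.
At q_{Nadir} = 26: q_{Pike} = 34.375 − 0.25·26 = 27.875.

27.875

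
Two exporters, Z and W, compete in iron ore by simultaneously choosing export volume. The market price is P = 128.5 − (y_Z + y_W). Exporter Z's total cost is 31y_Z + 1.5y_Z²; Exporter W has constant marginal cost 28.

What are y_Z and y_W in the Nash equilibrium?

10.5, 45

Exporter Z's profit: π = y_Z(128.5 − (y_Z + y_W)) − 31y_Z − 1.5y_Z².
∂π/∂y_Z = 97.5 − 5y_Z − y_W = 0, so y_Z = 19.5 − 0.2y_W.
For W: ∂π/∂y_W = 100.5 − 2y_W − y_Z = 0 ⇒ y_W = 50.25 − 0.5y_Z.
Substituting the second reaction function into the first: y_Z = 19.5 − 0.2(50.25 − 0.5y_Z), which gives 0.9y_Z = 9.45 ⇒ y_Z = 10.5.
Then y_W = 50.25 − 0.5·10.5 = 45.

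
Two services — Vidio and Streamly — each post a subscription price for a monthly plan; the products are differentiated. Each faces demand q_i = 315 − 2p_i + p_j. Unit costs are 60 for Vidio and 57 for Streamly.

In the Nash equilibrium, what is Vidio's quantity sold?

Vidio's profit: π = (p_{Vidio} − 60)(315 − 2p_{Vidio} + p_{Streamly}).
∂π/∂p_{Vidio} = 435 − 4p_{Vidio} + p_{Streamly} = 0 ⇒ p_{Vidio} = 108.75 + 0.25p_{Streamly}.
Similarly p_{Streamly} = 107.25 + 0.25p_{Vidio}.
Solving the two reaction functions simultaneously: (1 − (0.25)(0.25))p_{Vidio} = 108.75 + 0.25·107.25, so 0.9375p_{Vidio} = 135.5625 and p_{Vidio} = 144.6.
Then p_{Streamly} = 107.25 + 0.25·144.6 = 143.4.
q_{Vidio} = 315 − 2·144.6 + 143.4 = 169.2.

169.2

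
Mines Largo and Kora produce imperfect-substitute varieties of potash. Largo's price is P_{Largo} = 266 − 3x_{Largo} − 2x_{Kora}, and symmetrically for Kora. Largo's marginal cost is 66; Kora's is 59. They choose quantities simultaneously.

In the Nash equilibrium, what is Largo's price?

139.6875

Mine Largo's profit: π = x_{Largo}(266 − 3x_{Largo} − 2x_{Kora}) − 66x_{Largo}.
∂π/∂x_{Largo} = 200 − 6x_{Largo} − 2x_{Kora} = 0 ⇒ x_{Largo} = 100/3 − (1/3)x_{Kora}.
Similarly x_{Kora} = 34.5 − (1/3)x_{Largo}.
Substituting the second reaction function into the first: x_{Largo} = 100/3 − (1/3)(34.5 − (1/3)x_{Largo}), which gives (8/9)x_{Largo} = 131/6 ⇒ x_{Largo} = 24.5625.
Then x_{Kora} = 34.5 − (1/3)·24.5625 = 26.3125.
P_{Largo} = 266 − 3·24.5625 − 2·26.3125 = 139.6875.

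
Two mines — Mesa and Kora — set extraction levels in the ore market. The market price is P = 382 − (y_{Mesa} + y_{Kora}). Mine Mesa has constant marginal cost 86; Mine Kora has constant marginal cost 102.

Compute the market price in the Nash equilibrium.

Mine Mesa's profit: π = y_{Mesa}(382 − (y_{Mesa} + y_{Kora})) − 86y_{Mesa}.
∂π/∂y_{Mesa} = 296 − 2y_{Mesa} − y_{Kora} = 0, so y_{Mesa} = 148 − 0.5y_{Kora}.
By the same steps for Kora: y_{Kora} = 140 − 0.5y_{Mesa}.
Substituting the second reaction function into the first: y_{Mesa} = 148 − 0.5(140 − 0.5y_{Mesa}), which gives 0.75y_{Mesa} = 78 ⇒ y_{Mesa} = 104.
Then y_{Kora} = 140 − 0.5·104 = 88.
Equilibrium price: P = 382 − 192 = 190.

190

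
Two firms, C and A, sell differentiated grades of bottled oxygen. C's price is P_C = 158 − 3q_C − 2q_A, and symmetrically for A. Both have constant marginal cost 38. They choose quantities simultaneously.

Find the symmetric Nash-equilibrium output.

15

Firm C's profit: π = q_C(158 − 3q_C − 2q_A) − 38q_C.
∂π/∂q_C = 120 − 6q_C − 2q_A = 0 ⇒ q_C = 20 − (1/3)q_A.
The game is symmetric, so in equilibrium q_A = q_C: the reaction function gives (4/3)q_C = 20, hence q_C = 15.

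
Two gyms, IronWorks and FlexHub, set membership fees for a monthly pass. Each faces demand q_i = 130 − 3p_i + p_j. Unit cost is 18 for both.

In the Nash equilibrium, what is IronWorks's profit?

IronWorks's profit: π = (p_{IronWorks} − 18)(130 − 3p_{IronWorks} + p_{FlexHub}).
∂π/∂p_{IronWorks} = 184 − 6p_{IronWorks} + p_{FlexHub} = 0 ⇒ p_{IronWorks} = 92/3 + (1/6)p_{FlexHub}.
Setting p_{IronWorks} = p_{FlexHub} in the reaction function: p_{IronWorks} = 92/3 + (1/6)p_{IronWorks}, so p_{IronWorks} = (92/3) / (5/6) = 36.8.
q_{IronWorks} = 130 − 3·36.8 + 36.8 = 56.4.
Profit = (36.8 − 18)·56.4 = 1060.32.

1060.32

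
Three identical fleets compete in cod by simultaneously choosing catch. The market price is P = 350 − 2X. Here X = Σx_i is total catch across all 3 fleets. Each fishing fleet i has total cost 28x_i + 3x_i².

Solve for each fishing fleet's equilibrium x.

A representative fishing fleet's profit is π_i = x_i(350 − 2X) − 28x_i − 3x_i², with X = x_i + Σ_{j≠i} x_j.
First-order condition: 322 − 10x_i − 2Σ_{j≠i} x_j = 0.
With identical fishing fleets, set every x_j = x: then 322 − 10x − 4x = 0, i.e. x = 322/14 = 23.

23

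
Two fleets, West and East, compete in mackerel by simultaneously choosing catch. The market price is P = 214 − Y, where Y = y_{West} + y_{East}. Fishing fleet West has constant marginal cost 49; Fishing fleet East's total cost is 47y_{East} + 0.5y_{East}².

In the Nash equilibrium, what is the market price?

Fishing fleet West's profit: π = y_{West}(214 − (y_{West} + y_{East})) − 49y_{West}.
∂π/∂y_{West} = 165 − 2y_{West} − y_{East} = 0, so y_{West} = 82.5 − 0.5y_{East}.
For East: ∂π/∂y_{East} = 167 − 3y_{East} − y_{West} = 0 ⇒ y_{East} = 167/3 − (1/3)y_{West}.
Solving the two reaction functions simultaneously: (1 − (−0.5)(−1/3))y_{West} = 82.5 − 0.5·(167/3), so (5/6)y_{West} = 164/3 and y_{West} = 65.6.
Then y_{East} = 167/3 − (1/3)·65.6 = 33.8.
Equilibrium price: P = 214 − 99.4 = 114.6.

114.6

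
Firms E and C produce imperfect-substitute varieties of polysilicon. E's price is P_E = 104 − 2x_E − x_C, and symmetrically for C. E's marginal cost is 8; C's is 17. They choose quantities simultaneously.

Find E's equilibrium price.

47.6

Firm E's profit: π = x_E(104 − 2x_E − x_C) − 8x_E.
∂π/∂x_E = 96 − 4x_E − x_C = 0 ⇒ x_E = 24 − 0.25x_C.
Similarly x_C = 21.75 − 0.25x_E.
Plugging x_C into E's best response: x_E = 24 − 0.25(21.75 − 0.25x_E) ⇒ 0.9375x_E = 18.5625, so x_E = 19.8.
Then x_C = 21.75 − 0.25·19.8 = 16.8.
P_E = 104 − 2·19.8 − 16.8 = 47.6.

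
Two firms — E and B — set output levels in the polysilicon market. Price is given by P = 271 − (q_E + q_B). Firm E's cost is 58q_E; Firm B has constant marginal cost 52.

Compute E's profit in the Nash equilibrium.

Firm E's profit: π = q_E(271 − (q_E + q_B)) − 58q_E.
∂π/∂q_E = 213 − 2q_E − q_B = 0, so q_E = 106.5 − 0.5q_B.
By the same steps for B: q_B = 109.5 − 0.5q_E.
Substituting the second reaction function into the first: q_E = 106.5 − 0.5(109.5 − 0.5q_E), which gives 0.75q_E = 51.75 ⇒ q_E = 69.
Then q_B = 109.5 − 0.5·69 = 75.
Price P = 271 − 144 = 127.
E's profit: (127 − 58)·69 = 4761.

4761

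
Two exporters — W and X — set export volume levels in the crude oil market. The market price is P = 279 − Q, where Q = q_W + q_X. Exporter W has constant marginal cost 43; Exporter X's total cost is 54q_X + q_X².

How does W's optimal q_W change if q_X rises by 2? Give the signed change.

Exporter W's profit: π = q_W(279 − (q_W + q_X)) − 43q_W.
∂π/∂q_W = 236 − 2q_W − q_X = 0, so q_W = 118 − 0.5q_X.
The reaction-function slope is −0.5, so a 2-unit rise in q_X moves q_W by −0.5 × 2 = −1. W's best response falls — the actions are strategic substitutes.

-1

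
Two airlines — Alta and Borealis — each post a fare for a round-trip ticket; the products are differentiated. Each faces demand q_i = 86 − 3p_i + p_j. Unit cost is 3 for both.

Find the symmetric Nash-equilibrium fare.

19

Alta's profit: π = (p_{Alta} − 3)(86 − 3p_{Alta} + p_{Borealis}).
∂π/∂p_{Alta} = 95 − 6p_{Alta} + p_{Borealis} = 0 ⇒ p_{Alta} = 95/6 + (1/6)p_{Borealis}.
By symmetry p_{Borealis} = p_{Alta}; substituting into the reaction function, (5/6)p_{Alta} = 95/6 and p_{Alta} = 19.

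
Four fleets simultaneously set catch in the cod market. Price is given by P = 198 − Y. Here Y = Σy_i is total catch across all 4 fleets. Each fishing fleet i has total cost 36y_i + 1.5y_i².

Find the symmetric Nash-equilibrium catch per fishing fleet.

20.25

A representative fishing fleet's profit is π_i = y_i(198 − Y) − 36y_i − 1.5y_i², with Y = y_i + Σ_{j≠i} y_j.
First-order condition: 162 − 5y_i − Σ_{j≠i} y_j = 0.
With identical fishing fleets, set every y_j = y: then 162 − 5y − 3y = 0, i.e. y = 162/8 = 20.25.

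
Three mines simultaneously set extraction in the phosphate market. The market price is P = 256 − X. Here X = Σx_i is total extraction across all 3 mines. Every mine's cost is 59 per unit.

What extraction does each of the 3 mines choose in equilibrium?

49.25

A representative mine's profit is π_i = x_i(256 − X) − 59x_i, with X = x_i + Σ_{j≠i} x_j.
First-order condition: 197 − 2x_i − Σ_{j≠i} x_j = 0.
Imposing symmetry (x_j = x for all j) turns Σ_{j≠i} x_j into 2x, so 197 = 4x and x = 49.25.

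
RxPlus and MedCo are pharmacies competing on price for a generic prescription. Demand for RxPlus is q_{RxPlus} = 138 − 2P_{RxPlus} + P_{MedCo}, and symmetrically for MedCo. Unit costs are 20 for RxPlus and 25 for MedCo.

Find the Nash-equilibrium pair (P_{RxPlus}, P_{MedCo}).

60, 62

RxPlus's profit: π = (P_{RxPlus} − 20)(138 − 2P_{RxPlus} + P_{MedCo}).
∂π/∂P_{RxPlus} = 178 − 4P_{RxPlus} + P_{MedCo} = 0 ⇒ P_{RxPlus} = 44.5 + 0.25P_{MedCo}.
Similarly P_{MedCo} = 47 + 0.25P_{RxPlus}.
Plugging P_{MedCo} into RxPlus's best response: P_{RxPlus} = 44.5 + 0.25(47 + 0.25P_{RxPlus}) ⇒ 0.9375P_{RxPlus} = 56.25, so P_{RxPlus} = 60.
Then P_{MedCo} = 47 + 0.25·60 = 62.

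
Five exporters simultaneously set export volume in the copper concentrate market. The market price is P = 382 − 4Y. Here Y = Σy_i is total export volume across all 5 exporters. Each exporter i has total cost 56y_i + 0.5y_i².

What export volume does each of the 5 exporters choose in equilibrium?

A representative exporter's profit is π_i = y_i(382 − 4Y) − 56y_i − 0.5y_i², with Y = y_i + Σ_{j≠i} y_j.
First-order condition: 326 − 9y_i − 4Σ_{j≠i} y_j = 0.
In a symmetric equilibrium every exporter chooses the same y, so Σ_{j≠i} y_j = 4y. The condition becomes 326 − 25y = 0, giving y = 326/25 = 13.04.

13.04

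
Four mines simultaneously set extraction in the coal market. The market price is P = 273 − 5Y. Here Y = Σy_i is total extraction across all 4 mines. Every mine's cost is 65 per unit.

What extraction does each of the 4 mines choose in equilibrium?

A representative mine's profit is π_i = y_i(273 − 5Y) − 65y_i, with Y = y_i + Σ_{j≠i} y_j.
First-order condition: 208 − 10y_i − 5Σ_{j≠i} y_j = 0.
With identical mines, set every y_j = y: then 208 − 10y − 15y = 0, i.e. y = 208/25 = 8.32.

8.32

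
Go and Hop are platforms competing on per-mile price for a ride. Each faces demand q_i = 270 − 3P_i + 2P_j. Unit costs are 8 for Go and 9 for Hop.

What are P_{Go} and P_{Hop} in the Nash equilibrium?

Go's profit: π = (P_{Go} − 8)(270 − 3P_{Go} + 2P_{Hop}).
∂π/∂P_{Go} = 294 − 6P_{Go} + 2P_{Hop} = 0 ⇒ P_{Go} = 49 + (1/3)P_{Hop}.
Similarly P_{Hop} = 49.5 + (1/3)P_{Go}.
Solving the two reaction functions simultaneously: (1 − (1/3)(1/3))P_{Go} = 49 + (1/3)·49.5, so (8/9)P_{Go} = 65.5 and P_{Go} = 73.6875.
Then P_{Hop} = 49.5 + (1/3)·73.6875 = 74.0625.

73.6875, 74.0625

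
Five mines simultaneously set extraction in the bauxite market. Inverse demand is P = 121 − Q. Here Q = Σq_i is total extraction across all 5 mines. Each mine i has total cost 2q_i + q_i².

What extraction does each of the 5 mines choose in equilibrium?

14.875

A representative mine's profit is π_i = q_i(121 − Q) − 2q_i − q_i², with Q = q_i + Σ_{j≠i} q_j.
First-order condition: 119 − 4q_i − Σ_{j≠i} q_j = 0.
Imposing symmetry (q_j = q for all j) turns Σ_{j≠i} q_j into 4q, so 119 = 8q and q = 14.875.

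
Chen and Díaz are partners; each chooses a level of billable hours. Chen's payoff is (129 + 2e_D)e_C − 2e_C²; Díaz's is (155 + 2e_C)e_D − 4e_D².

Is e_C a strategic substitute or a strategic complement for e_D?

Expanding Chen's payoff: 129e_C + 2e_De_C − 2e_C².
∂π/∂e_C = 129 + 2e_D − 4e_C = 0, so e_C = 32.25 + 0.5e_D.
The best-response slope de_C/de_D = 0.5 > 0: the reaction function is upward-sloping, so the choices are strategic complements.

strategic complements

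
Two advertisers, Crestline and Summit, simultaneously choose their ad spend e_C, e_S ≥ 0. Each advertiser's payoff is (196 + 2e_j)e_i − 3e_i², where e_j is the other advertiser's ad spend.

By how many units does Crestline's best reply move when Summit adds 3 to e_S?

1

Crestline's payoff is (196 + 2e_S)e_C − 3e_C².
∂π/∂e_C = 196 + 2e_S − 6e_C = 0, so e_C = 98/3 + (1/3)e_S.
The reaction-function slope is 1/3, so a 3-unit rise in e_S moves e_C by 1/3 × 3 = 1. Crestline's best response rises — the actions are strategic complements.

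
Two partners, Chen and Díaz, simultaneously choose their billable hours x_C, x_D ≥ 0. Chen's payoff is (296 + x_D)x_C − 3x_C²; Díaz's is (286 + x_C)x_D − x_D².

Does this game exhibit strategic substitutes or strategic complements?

strategic complements

Expanding Chen's payoff: 296x_C + x_Dx_C − 3x_C².
∂π/∂x_C = 296 + x_D − 6x_C = 0, so x_C = 148/3 + (1/6)x_D.
The best-response slope dx_C/dx_D = 1/6 > 0: the reaction function is upward-sloping, so the choices are strategic complements.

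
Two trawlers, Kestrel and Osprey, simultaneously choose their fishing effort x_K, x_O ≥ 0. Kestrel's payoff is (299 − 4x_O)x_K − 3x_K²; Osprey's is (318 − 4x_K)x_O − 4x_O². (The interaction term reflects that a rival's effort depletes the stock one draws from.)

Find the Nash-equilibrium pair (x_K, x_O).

35, 22.25

Expanding Kestrel's payoff: 299x_K − 4x_Ox_K − 3x_K².
∂π/∂x_K = 299 − 4x_O − 6x_K = 0, so x_K = 299/6 − (2/3)x_O.
Likewise for Osprey: x_O = 39.75 − 0.5x_K.
Substituting the second reaction function into the first: x_K = 299/6 − (2/3)(39.75 − 0.5x_K), which gives (2/3)x_K = 70/3 ⇒ x_K = 35.
Then x_O = 39.75 − 0.5·35 = 22.25.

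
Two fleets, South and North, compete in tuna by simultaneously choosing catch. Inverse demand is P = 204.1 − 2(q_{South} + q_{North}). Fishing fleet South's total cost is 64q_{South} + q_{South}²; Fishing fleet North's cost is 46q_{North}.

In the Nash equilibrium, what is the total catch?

Fishing fleet South's profit: π = q_{South}(204.1 − 2(q_{South} + q_{North})) − 64q_{South} − q_{South}².
∂π/∂q_{South} = 140.1 − 6q_{South} − 2q_{North} = 0, so q_{South} = 23.35 − (1/3)q_{North}.
For North: ∂π/∂q_{North} = 158.1 − 4q_{North} − 2q_{South} = 0 ⇒ q_{North} = 39.525 − 0.5q_{South}.
Plugging q_{North} into South's best response: q_{South} = 23.35 − (1/3)(39.525 − 0.5q_{South}) ⇒ (5/6)q_{South} = 10.175, so q_{South} = 12.21.
Then q_{North} = 39.525 − 0.5·12.21 = 33.42.
Total catch: 12.21 + 33.42 = 45.63.

45.63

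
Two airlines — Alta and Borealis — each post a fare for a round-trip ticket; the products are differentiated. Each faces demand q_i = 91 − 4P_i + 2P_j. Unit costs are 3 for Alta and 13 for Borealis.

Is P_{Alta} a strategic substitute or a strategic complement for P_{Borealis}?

Alta's profit: π = (P_{Alta} − 3)(91 − 4P_{Alta} + 2P_{Borealis}).
∂π/∂P_{Alta} = 103 − 8P_{Alta} + 2P_{Borealis} = 0 ⇒ P_{Alta} = 12.875 + 0.25P_{Borealis}.
The best-response slope dP_{Alta}/dP_{Borealis} = 0.25 > 0: the reaction function is upward-sloping, so the choices are strategic complements.

strategic complements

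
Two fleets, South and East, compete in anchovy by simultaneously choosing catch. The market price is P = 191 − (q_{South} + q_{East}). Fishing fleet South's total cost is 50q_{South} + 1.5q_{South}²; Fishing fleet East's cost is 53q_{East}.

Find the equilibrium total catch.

77

Fishing fleet South's profit: π = q_{South}(191 − (q_{South} + q_{East})) − 50q_{South} − 1.5q_{South}².
∂π/∂q_{South} = 141 − 5q_{South} − q_{East} = 0, so q_{South} = 28.2 − 0.2q_{East}.
For East: ∂π/∂q_{East} = 138 − 2q_{East} − q_{South} = 0 ⇒ q_{East} = 69 − 0.5q_{South}.
Plugging q_{East} into South's best response: q_{South} = 28.2 − 0.2(69 − 0.5q_{South}) ⇒ 0.9q_{South} = 14.4, so q_{South} = 16.
Then q_{East} = 69 − 0.5·16 = 61.
Total catch: 16 + 61 = 77.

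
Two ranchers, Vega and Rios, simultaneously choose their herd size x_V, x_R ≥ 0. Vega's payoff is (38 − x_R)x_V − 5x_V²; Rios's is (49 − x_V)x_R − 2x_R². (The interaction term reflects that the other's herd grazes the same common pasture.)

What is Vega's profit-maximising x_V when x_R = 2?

Expanding Vega's payoff: 38x_V − x_Rx_V − 5x_V².
∂π/∂x_V = 38 − x_R − 10x_V = 0, so x_V = 3.8 − 0.1x_R.
At x_R = 2: x_V = 3.8 − 0.1·2 = 3.6.

3.6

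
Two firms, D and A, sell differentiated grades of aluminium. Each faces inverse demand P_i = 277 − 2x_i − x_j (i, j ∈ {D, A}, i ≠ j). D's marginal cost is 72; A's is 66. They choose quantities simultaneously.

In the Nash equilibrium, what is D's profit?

Firm D's profit: π = x_D(277 − 2x_D − x_A) − 72x_D.
∂π/∂x_D = 205 − 4x_D − x_A = 0 ⇒ x_D = 51.25 − 0.25x_A.
Similarly x_A = 52.75 − 0.25x_D.
Plugging x_A into D's best response: x_D = 51.25 − 0.25(52.75 − 0.25x_D) ⇒ 0.9375x_D = 38.0625, so x_D = 40.6.
Then x_A = 52.75 − 0.25·40.6 = 42.6.
P_D = 277 − 2·40.6 − 42.6 = 153.2.
Profit = (153.2 − 72)·40.6 = 3296.72.

3296.72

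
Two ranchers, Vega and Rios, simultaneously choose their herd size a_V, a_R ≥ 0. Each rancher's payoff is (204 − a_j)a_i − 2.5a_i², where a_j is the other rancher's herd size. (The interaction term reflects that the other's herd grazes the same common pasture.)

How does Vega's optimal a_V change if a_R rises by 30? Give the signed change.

-6

Vega's payoff is (204 − a_R)a_V − 2.5a_V².
∂π/∂a_V = 204 − a_R − 5a_V = 0, so a_V = 40.8 − 0.2a_R.
The reaction-function slope is −0.2, so a 30-unit rise in a_R moves a_V by −0.2 × 30 = −6. Vega's best response falls — the actions are strategic substitutes.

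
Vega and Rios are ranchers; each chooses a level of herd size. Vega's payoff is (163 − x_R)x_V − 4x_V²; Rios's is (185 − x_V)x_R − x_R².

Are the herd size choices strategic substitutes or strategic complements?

Expanding Vega's payoff: 163x_V − x_Rx_V − 4x_V².
∂π/∂x_V = 163 − x_R − 8x_V = 0, so x_V = 20.375 − 0.125x_R.
The best-response slope dx_V/dx_R = −0.125 < 0: the reaction function is downward-sloping, so the choices are strategic substitutes.

strategic substitutes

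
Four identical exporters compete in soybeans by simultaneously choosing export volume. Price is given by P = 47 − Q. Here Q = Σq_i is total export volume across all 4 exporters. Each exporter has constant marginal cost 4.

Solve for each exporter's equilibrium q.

A representative exporter's profit is π_i = q_i(47 − Q) − 4q_i, with Q = q_i + Σ_{j≠i} q_j.
First-order condition: 43 − 2q_i − Σ_{j≠i} q_j = 0.
Imposing symmetry (q_j = q for all j) turns Σ_{j≠i} q_j into 3q, so 43 = 5q and q = 8.6.

8.6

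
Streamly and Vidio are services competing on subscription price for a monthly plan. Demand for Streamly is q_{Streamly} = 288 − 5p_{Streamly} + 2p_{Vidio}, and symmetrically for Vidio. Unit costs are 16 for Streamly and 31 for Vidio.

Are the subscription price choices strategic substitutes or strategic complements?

strategic complements

Streamly's profit: π = (p_{Streamly} − 16)(288 − 5p_{Streamly} + 2p_{Vidio}).
∂π/∂p_{Streamly} = 368 − 10p_{Streamly} + 2p_{Vidio} = 0 ⇒ p_{Streamly} = 36.8 + 0.2p_{Vidio}.
The best-response slope dp_{Streamly}/dp_{Vidio} = 0.2 > 0: the reaction function is upward-sloping, so the choices are strategic complements.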